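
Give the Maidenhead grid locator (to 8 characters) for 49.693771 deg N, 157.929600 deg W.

Shift to the Maidenhead origin (180°W, 90°S): lon 22.07040, lat 139.69377.
Field: lon ⌊22.07040/20⌋ = 1 → B; lat ⌊139.69377/10⌋ = 13 → N.
Square: lon ⌊2.07040/2⌋ = 1; lat ⌊9.69377/1⌋ = 9.
Subsquare: lon ⌊0.07040/0.0833333⌋ = 0 → a; lat ⌊0.69377/0.0416667⌋ = 16 → q.
Extended square: lon ⌊0.07040/0.00833333⌋ = 8; lat ⌊0.02710/0.00416667⌋ = 6.

BN19aq86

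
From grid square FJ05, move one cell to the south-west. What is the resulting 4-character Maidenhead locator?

Longitude square 0; −1 → -1, wraps to 9, carry into field.
Longitude field F = 5; −1 → 4 = E.
Latitude square 5; −1 → 4.

EJ94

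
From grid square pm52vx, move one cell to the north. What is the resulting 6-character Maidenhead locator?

Latitude subsquare x = 23; +1 → 24, wraps to 0 = a, carry into square.
Latitude square 2; +1 → 3.
The longitude characters are unchanged.

PM53va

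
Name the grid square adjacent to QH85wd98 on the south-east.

QH85xd07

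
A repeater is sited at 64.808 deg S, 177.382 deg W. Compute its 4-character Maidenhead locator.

Add 180° to longitude and 90° to latitude: 2.62, 25.19.
Field: lon ⌊2.62/20⌋ = 0 → A; lat ⌊25.19/10⌋ = 2 → C.
Square: lon ⌊2.62/2⌋ = 1; lat ⌊5.19/1⌋ = 5.

AC15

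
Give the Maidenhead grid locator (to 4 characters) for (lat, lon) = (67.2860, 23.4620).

Offset from 180°W / 90°S: lon 203.46°, lat 157.29°.
Field (20°×10°, letters A–R): 203.46/20 → 10 → K, 157.29/10 → 15 → P; chars KP.
Square (2°×1°, digits 0–9): 3.46/2 → 1, 7.29/1 → 7; chars 17.

KP17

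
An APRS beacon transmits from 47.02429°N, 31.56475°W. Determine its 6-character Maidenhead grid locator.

HN47fa

Shift to the Maidenhead origin (180°W, 90°S): lon 148.4352, lat 137.0243.
Field: 148.4352/20 → 7 → H, 137.0243/10 → 13 → N; chars HN.
Square: 8.4352/2 → 4, 7.0243/1 → 7; chars 47.
Subsquare: 0.4352/0.0833333 → 5 → f, 0.0243/0.0416667 → 0 → a; chars fa.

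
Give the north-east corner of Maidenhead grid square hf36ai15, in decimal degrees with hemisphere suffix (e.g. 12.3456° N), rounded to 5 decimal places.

33.64167° S, 33.98333° W

Field H=7, F=5: +7·20° lon, +5·10° lat → SW at lon -40°, lat -40°.
Square 3, 6: +3·2° lon, +6·1° lat → SW at lon -34°, lat -34°.
Subsquare a=0, i=8: +0·0.0833333° lon, +8·0.0416667° lat → SW at lon -34°, lat -33.6667°.
Extended square 1, 5: +1·0.00833333° lon, +5·0.00416667° lat → SW at lon -33.9917°, lat -33.6458°.
Cell spans 0.00833333° lon × 0.00416667° lat. NE corner is SW corner plus one full cell.
latitude 33.64167° S, longitude 33.98333° W.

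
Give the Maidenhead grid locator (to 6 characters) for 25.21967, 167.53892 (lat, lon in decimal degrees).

RL35sf

Add 180° to longitude and 90° to latitude: 347.5389, 115.2197.
Field: lon ⌊347.5389/20⌋ = 17 → R; lat ⌊115.2197/10⌋ = 11 → L.
Square: lon ⌊7.5389/2⌋ = 3; lat ⌊5.2197/1⌋ = 5.
Subsquare: lon ⌊1.5389/0.0833333⌋ = 18 → s; lat ⌊0.2197/0.0416667⌋ = 5 → f.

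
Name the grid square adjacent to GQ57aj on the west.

Longitude subsquare a = 0; −1 → -1, wraps to 23 = x, carry into square.
Longitude square 5; −1 → 4.
The latitude characters are unchanged.

GQ47xj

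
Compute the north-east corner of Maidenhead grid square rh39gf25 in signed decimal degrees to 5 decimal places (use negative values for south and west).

Field R=17, H=7: +17·20° lon, +7·10° lat → SW at lon 160°, lat -20°.
Square 3, 9: +3·2° lon, +9·1° lat → SW at lon 166°, lat -11°.
Subsquare g=6, f=5: +6·0.0833333° lon, +5·0.0416667° lat → SW at lon 166.5°, lat -10.7917°.
Extended square 2, 5: +2·0.00833333° lon, +5·0.00416667° lat → SW at lon 166.517°, lat -10.7708°.
Cell spans 0.00833333° lon × 0.00416667° lat. NE corner is SW corner plus one full cell.
latitude -10.76667, longitude 166.52500.

-10.76667, 166.52500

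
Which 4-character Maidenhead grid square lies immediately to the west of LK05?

Longitude square 0; −1 → -1, wraps to 9, carry into field.
Longitude field L = 11; −1 → 10 = K.
The latitude characters are unchanged.

KK95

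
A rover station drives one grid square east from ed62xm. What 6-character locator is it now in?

Longitude subsquare x = 23; +1 → 24, wraps to 0 = a, carry into square.
Longitude square 6; +1 → 7.
The latitude characters are unchanged.

ED72am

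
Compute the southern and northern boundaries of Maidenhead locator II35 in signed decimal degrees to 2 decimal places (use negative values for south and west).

Field I=8, I=8: +8·20° lon, +8·10° lat → SW at lon -20°, lat -10°.
Square 3, 5: +3·2° lon, +5·1° lat → SW at lon -14°, lat -5°.
Cell spans 2° lon × 1° lat.
south -5.00, north -4.00.

-5.00, -4.00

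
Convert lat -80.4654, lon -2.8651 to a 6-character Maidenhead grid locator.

Offset from 180°W / 90°S: lon 177.1349°, lat 9.5346°.
Field: lon ⌊177.1349/20⌋ = 8 → I; lat ⌊9.5346/10⌋ = 0 → A.
Square: lon ⌊17.1349/2⌋ = 8; lat ⌊9.5346/1⌋ = 9.
Subsquare: lon ⌊1.1349/0.0833333⌋ = 13 → n; lat ⌊0.5346/0.0416667⌋ = 12 → m.

IA89nm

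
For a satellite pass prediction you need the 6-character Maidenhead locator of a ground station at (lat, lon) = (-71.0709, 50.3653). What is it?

Shift to the Maidenhead origin (180°W, 90°S): lon 230.3653, lat 18.9291.
Field (20°×10°, letters A–R): lon ⌊230.3653/20⌋ = 11 → L; lat ⌊18.9291/10⌋ = 1 → B.
Square (2°×1°, digits 0–9): lon ⌊10.3653/2⌋ = 5; lat ⌊8.9291/1⌋ = 8.
Subsquare (5′×2.5′, letters a–x): lon ⌊0.3653/0.0833333⌋ = 4 → e; lat ⌊0.9291/0.0416667⌋ = 22 → w.

LB58ew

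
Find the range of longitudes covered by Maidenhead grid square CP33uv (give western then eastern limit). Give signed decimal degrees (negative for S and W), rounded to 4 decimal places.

Field C=2, P=15: +2·20° lon, +15·10° lat → SW at lon -140°, lat 60°.
Square 3, 3: +3·2° lon, +3·1° lat → SW at lon -134°, lat 63°.
Subsquare u=20, v=21: +20·0.0833333° lon, +21·0.0416667° lat → SW at lon -132.333°, lat 63.875°.
Cell spans 0.0833333° lon × 0.0416667° lat.
west -132.3333, east -132.2500.

-132.3333, -132.2500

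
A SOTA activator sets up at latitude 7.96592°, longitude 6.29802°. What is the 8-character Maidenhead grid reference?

JJ37dx51

Add 180° to longitude and 90° to latitude: 186.29802, 97.96592.
Field: lon ⌊186.29802/20⌋ = 9 → J; lat ⌊97.96592/10⌋ = 9 → J.
Square: lon ⌊6.29802/2⌋ = 3; lat ⌊7.96592/1⌋ = 7.
Subsquare: lon ⌊0.29802/0.0833333⌋ = 3 → d; lat ⌊0.96592/0.0416667⌋ = 23 → x.
Extended square: lon ⌊0.04802/0.00833333⌋ = 5; lat ⌊0.00759/0.00416667⌋ = 1.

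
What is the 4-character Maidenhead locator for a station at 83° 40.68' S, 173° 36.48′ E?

RA66

Shift to the Maidenhead origin (180°W, 90°S): lon 353.61, lat 6.32.
Field: lon ⌊353.61/20⌋ = 17 → R; lat ⌊6.32/10⌋ = 0 → A.
Square: lon ⌊13.61/2⌋ = 6; lat ⌊6.32/1⌋ = 6.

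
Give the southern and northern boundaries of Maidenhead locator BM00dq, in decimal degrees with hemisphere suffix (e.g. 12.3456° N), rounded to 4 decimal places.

30.6667° N, 30.7083° N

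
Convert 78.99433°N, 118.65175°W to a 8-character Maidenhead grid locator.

Offset from 180°W / 90°S: lon 61.34825°, lat 168.99433°.
Field (20°×10°, letters A–R): lon ⌊61.34825/20⌋ = 3 → D; lat ⌊168.99433/10⌋ = 16 → Q.
Square (2°×1°, digits 0–9): lon ⌊1.34825/2⌋ = 0; lat ⌊8.99433/1⌋ = 8.
Subsquare (5′×2.5′, letters a–x): lon ⌊1.34825/0.0833333⌋ = 16 → q; lat ⌊0.99433/0.0416667⌋ = 23 → x.
Extended square (30″×15″, digits 0–9): lon ⌊0.01492/0.00833333⌋ = 1; lat ⌊0.03600/0.00416667⌋ = 8.

DQ08qx18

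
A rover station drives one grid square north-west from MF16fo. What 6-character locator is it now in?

MF16ep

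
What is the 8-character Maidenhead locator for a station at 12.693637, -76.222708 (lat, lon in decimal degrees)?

Add 180° to longitude and 90° to latitude: 103.77729, 102.69364.
Field: lon ⌊103.77729/20⌋ = 5 → F; lat ⌊102.69364/10⌋ = 10 → K.
Square: lon ⌊3.77729/2⌋ = 1; lat ⌊2.69364/1⌋ = 2.
Subsquare: lon ⌊1.77729/0.0833333⌋ = 21 → v; lat ⌊0.69364/0.0416667⌋ = 16 → q.
Extended square: lon ⌊0.02729/0.00833333⌋ = 3; lat ⌊0.02697/0.00416667⌋ = 6.

FK12vq36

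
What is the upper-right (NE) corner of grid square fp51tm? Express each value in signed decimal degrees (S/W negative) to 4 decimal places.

Field F=5, P=15: +5·20° lon, +15·10° lat → SW at lon -80°, lat 60°.
Square 5, 1: +5·2° lon, +1·1° lat → SW at lon -70°, lat 61°.
Subsquare t=19, m=12: +19·0.0833333° lon, +12·0.0416667° lat → SW at lon -68.4167°, lat 61.5°.
Cell spans 0.0833333° lon × 0.0416667° lat. NE corner is SW corner plus one full cell.
latitude 61.5417, longitude -68.3333.

61.5417, -68.3333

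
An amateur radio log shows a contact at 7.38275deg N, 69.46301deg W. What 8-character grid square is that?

FJ57gj41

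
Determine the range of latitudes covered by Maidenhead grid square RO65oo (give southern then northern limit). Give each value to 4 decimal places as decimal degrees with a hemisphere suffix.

Field R=17, O=14: +17·20° lon, +14·10° lat → SW at lon 160°, lat 50°.
Square 6, 5: +6·2° lon, +5·1° lat → SW at lon 172°, lat 55°.
Subsquare o=14, o=14: +14·0.0833333° lon, +14·0.0416667° lat → SW at lon 173.167°, lat 55.5833°.
Cell spans 0.0833333° lon × 0.0416667° lat.
south 55.5833° N, north 55.6250° N.

55.5833° N, 55.6250° N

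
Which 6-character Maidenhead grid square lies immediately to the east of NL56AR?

NL56br

Longitude subsquare a = 0; +1 → 1 = b.
The latitude characters are unchanged.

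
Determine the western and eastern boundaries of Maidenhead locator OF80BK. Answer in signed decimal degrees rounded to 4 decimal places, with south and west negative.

Field O=14, F=5: +14·20° lon, +5·10° lat → SW at lon 100°, lat -40°.
Square 8, 0: +8·2° lon, +0·1° lat → SW at lon 116°, lat -40°.
Subsquare b=1, k=10: +1·0.0833333° lon, +10·0.0416667° lat → SW at lon 116.083°, lat -39.5833°.
Cell spans 0.0833333° lon × 0.0416667° lat.
west 116.0833, east 116.1667.

116.0833, 116.1667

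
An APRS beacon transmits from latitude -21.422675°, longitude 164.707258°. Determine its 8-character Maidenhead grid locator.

Shift to the Maidenhead origin (180°W, 90°S): lon 344.70726, lat 68.57733.
Field (20°×10°, letters A–R): lon ⌊344.70726/20⌋ = 17 → R; lat ⌊68.57733/10⌋ = 6 → G.
Square (2°×1°, digits 0–9): lon ⌊4.70726/2⌋ = 2; lat ⌊8.57733/1⌋ = 8.
Subsquare (5′×2.5′, letters a–x): lon ⌊0.70726/0.0833333⌋ = 8 → i; lat ⌊0.57733/0.0416667⌋ = 13 → n.
Extended square (30″×15″, digits 0–9): lon ⌊0.04059/0.00833333⌋ = 4; lat ⌊0.03566/0.00416667⌋ = 8.

RG28in48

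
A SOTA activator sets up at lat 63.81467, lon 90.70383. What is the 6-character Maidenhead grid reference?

NP53it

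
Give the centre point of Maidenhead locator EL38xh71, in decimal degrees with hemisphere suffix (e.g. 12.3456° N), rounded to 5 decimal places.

28.29792° N, 92.02083° W

Field E=4, L=11: +4·20° lon, +11·10° lat → SW at lon -100°, lat 20°.
Square 3, 8: +3·2° lon, +8·1° lat → SW at lon -94°, lat 28°.
Subsquare x=23, h=7: +23·0.0833333° lon, +7·0.0416667° lat → SW at lon -92.0833°, lat 28.2917°.
Extended square 7, 1: +7·0.00833333° lon, +1·0.00416667° lat → SW at lon -92.025°, lat 28.2958°.
Cell spans 0.00833333° lon × 0.00416667° lat. Centre is SW corner plus half of each.
latitude 28.29792° N, longitude 92.02083° W.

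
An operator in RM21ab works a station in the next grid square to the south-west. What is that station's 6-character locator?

RM11xa

Longitude subsquare a = 0; −1 → -1, wraps to 23 = x, carry into square.
Longitude square 2; −1 → 1.
Latitude subsquare b = 1; −1 → 0 = a.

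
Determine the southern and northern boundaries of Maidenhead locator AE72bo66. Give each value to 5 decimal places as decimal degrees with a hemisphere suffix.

Field A=0, E=4: +0·20° lon, +4·10° lat → SW at lon -180°, lat -50°.
Square 7, 2: +7·2° lon, +2·1° lat → SW at lon -166°, lat -48°.
Subsquare b=1, o=14: +1·0.0833333° lon, +14·0.0416667° lat → SW at lon -165.917°, lat -47.4167°.
Extended square 6, 6: +6·0.00833333° lon, +6·0.00416667° lat → SW at lon -165.867°, lat -47.3917°.
Cell spans 0.00833333° lon × 0.00416667° lat.
south 47.39167° S, north 47.38750° S.

47.39167° S, 47.38750° S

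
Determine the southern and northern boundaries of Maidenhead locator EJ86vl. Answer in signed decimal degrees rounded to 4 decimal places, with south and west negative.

6.4583, 6.5000

Field E=4, J=9: +4·20° lon, +9·10° lat → SW at lon -100°, lat 0°.
Square 8, 6: +8·2° lon, +6·1° lat → SW at lon -84°, lat 6°.
Subsquare v=21, l=11: +21·0.0833333° lon, +11·0.0416667° lat → SW at lon -82.25°, lat 6.45833°.
Cell spans 0.0833333° lon × 0.0416667° lat.
south 6.4583, north 6.5000.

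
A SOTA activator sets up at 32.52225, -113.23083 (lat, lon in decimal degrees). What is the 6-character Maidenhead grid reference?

Offset from 180°W / 90°S: lon 66.7692°, lat 122.5222°.
Field: 66.7692/20 → 3 → D, 122.5222/10 → 12 → M; chars DM.
Square: 6.7692/2 → 3, 2.5222/1 → 2; chars 32.
Subsquare: 0.7692/0.0833333 → 9 → j, 0.5222/0.0416667 → 12 → m; chars jm.

DM32jm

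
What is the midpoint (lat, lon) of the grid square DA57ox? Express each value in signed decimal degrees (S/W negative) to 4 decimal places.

-82.0208, -108.7917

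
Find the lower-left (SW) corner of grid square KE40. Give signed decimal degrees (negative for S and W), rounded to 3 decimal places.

-50.000, 28.000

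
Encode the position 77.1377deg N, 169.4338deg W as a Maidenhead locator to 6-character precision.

Offset from 180°W / 90°S: lon 10.5662°, lat 167.1377°.
Field: lon ⌊10.5662/20⌋ = 0 → A; lat ⌊167.1377/10⌋ = 16 → Q.
Square: lon ⌊10.5662/2⌋ = 5; lat ⌊7.1377/1⌋ = 7.
Subsquare: lon ⌊0.5662/0.0833333⌋ = 6 → g; lat ⌊0.1377/0.0416667⌋ = 3 → d.

AQ57gd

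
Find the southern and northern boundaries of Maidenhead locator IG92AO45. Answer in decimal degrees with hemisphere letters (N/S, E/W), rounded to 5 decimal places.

27.39583° S, 27.39167° S

Field I=8, G=6: +8·20° lon, +6·10° lat → SW at lon -20°, lat -30°.
Square 9, 2: +9·2° lon, +2·1° lat → SW at lon -2°, lat -28°.
Subsquare a=0, o=14: +0·0.0833333° lon, +14·0.0416667° lat → SW at lon -2°, lat -27.4167°.
Extended square 4, 5: +4·0.00833333° lon, +5·0.00416667° lat → SW at lon -1.96667°, lat -27.3958°.
Cell spans 0.00833333° lon × 0.00416667° lat.
south 27.39583° S, north 27.39167° S.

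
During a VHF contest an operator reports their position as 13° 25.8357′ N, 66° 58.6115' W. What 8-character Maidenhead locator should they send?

Add 180° to longitude and 90° to latitude: 113.02314, 103.43059.
Field (20°×10°, letters A–R): 113.02314/20 → 5 → F, 103.43059/10 → 10 → K; chars FK.
Square (2°×1°, digits 0–9): 13.02314/2 → 6, 3.43059/1 → 3; chars 63.
Subsquare (5′×2.5′, letters a–x): 1.02314/0.0833333 → 12 → m, 0.43059/0.0416667 → 10 → k; chars mk.
Extended square (30″×15″, digits 0–9): 0.02314/0.00833333 → 2, 0.01393/0.00416667 → 3; chars 23.

FK63mk23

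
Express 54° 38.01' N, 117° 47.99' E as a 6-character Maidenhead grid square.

OO84vp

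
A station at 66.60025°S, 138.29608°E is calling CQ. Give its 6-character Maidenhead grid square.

Shift to the Maidenhead origin (180°W, 90°S): lon 318.2961, lat 23.3997.
Field: 318.2961/20 → 15 → P, 23.3997/10 → 2 → C; chars PC.
Square: 18.2961/2 → 9, 3.3997/1 → 3; chars 93.
Subsquare: 0.2961/0.0833333 → 3 → d, 0.3997/0.0416667 → 9 → j; chars dj.

PC93dj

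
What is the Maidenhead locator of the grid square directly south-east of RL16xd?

Longitude subsquare x = 23; +1 → 24, wraps to 0 = a, carry into square.
Longitude square 1; +1 → 2.
Latitude subsquare d = 3; −1 → 2 = c.

RL26ac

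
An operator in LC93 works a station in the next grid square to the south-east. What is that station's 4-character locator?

MC02

Longitude square 9; +1 → 10, wraps to 0, carry into field.
Longitude field L = 11; +1 → 12 = M.
Latitude square 3; −1 → 2.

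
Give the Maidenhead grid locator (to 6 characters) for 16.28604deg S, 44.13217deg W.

GH73wr

Offset from 180°W / 90°S: lon 135.8678°, lat 73.7140°.
Field (20°×10°, letters A–R): 135.8678/20 → 6 → G, 73.7140/10 → 7 → H; chars GH.
Square (2°×1°, digits 0–9): 15.8678/2 → 7, 3.7140/1 → 3; chars 73.
Subsquare (5′×2.5′, letters a–x): 1.8678/0.0833333 → 22 → w, 0.7140/0.0416667 → 17 → r; chars wr.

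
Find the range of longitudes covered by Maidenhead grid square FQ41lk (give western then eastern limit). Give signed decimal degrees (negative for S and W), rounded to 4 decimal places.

-71.0833, -71.0000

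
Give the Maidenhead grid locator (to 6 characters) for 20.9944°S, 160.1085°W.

Add 180° to longitude and 90° to latitude: 19.8915, 69.0056.
Field: 19.8915/20 → 0 → A, 69.0056/10 → 6 → G; chars AG.
Square: 19.8915/2 → 9, 9.0056/1 → 9; chars 99.
Subsquare: 1.8915/0.0833333 → 22 → w, 0.0056/0.0416667 → 0 → a; chars wa.

AG99wa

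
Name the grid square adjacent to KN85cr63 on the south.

Latitude extended square 3; −1 → 2.
The longitude characters are unchanged.

KN85cr62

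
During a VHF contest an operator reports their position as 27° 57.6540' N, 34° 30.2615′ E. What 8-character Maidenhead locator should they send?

Shift to the Maidenhead origin (180°W, 90°S): lon 214.50436, lat 117.96090.
Field (20°×10°, letters A–R): 214.50436/20 → 10 → K, 117.96090/10 → 11 → L; chars KL.
Square (2°×1°, digits 0–9): 14.50436/2 → 7, 7.96090/1 → 7; chars 77.
Subsquare (5′×2.5′, letters a–x): 0.50436/0.0833333 → 6 → g, 0.96090/0.0416667 → 23 → x; chars gx.
Extended square (30″×15″, digits 0–9): 0.00436/0.00833333 → 0, 0.00257/0.00416667 → 0; chars 00.

KL77gx00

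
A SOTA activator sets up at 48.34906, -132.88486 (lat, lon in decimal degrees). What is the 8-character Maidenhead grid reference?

CN38ni33

Offset from 180°W / 90°S: lon 47.11514°, lat 138.34906°.
Field: 47.11514/20 → 2 → C, 138.34906/10 → 13 → N; chars CN.
Square: 7.11514/2 → 3, 8.34906/1 → 8; chars 38.
Subsquare: 1.11514/0.0833333 → 13 → n, 0.34906/0.0416667 → 8 → i; chars ni.
Extended square: 0.03181/0.00833333 → 3, 0.01573/0.00416667 → 3; chars 33.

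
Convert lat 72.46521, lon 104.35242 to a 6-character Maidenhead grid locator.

Shift to the Maidenhead origin (180°W, 90°S): lon 284.3524, lat 162.4652.
Field: lon ⌊284.3524/20⌋ = 14 → O; lat ⌊162.4652/10⌋ = 16 → Q.
Square: lon ⌊4.3524/2⌋ = 2; lat ⌊2.4652/1⌋ = 2.
Subsquare: lon ⌊0.3524/0.0833333⌋ = 4 → e; lat ⌊0.4652/0.0416667⌋ = 11 → l.

OQ22el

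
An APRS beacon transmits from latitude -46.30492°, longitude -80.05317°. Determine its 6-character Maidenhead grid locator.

EE93xq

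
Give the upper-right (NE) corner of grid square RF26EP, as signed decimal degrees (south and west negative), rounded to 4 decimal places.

Field R=17, F=5: +17·20° lon, +5·10° lat → SW at lon 160°, lat -40°.
Square 2, 6: +2·2° lon, +6·1° lat → SW at lon 164°, lat -34°.
Subsquare e=4, p=15: +4·0.0833333° lon, +15·0.0416667° lat → SW at lon 164.333°, lat -33.375°.
Cell spans 0.0833333° lon × 0.0416667° lat. NE corner is SW corner plus one full cell.
latitude -33.3333, longitude 164.4167.

-33.3333, 164.4167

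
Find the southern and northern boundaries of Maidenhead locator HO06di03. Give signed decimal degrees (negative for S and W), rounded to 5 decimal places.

Field H=7, O=14: +7·20° lon, +14·10° lat → SW at lon -40°, lat 50°.
Square 0, 6: +0·2° lon, +6·1° lat → SW at lon -40°, lat 56°.
Subsquare d=3, i=8: +3·0.0833333° lon, +8·0.0416667° lat → SW at lon -39.75°, lat 56.3333°.
Extended square 0, 3: +0·0.00833333° lon, +3·0.00416667° lat → SW at lon -39.75°, lat 56.3458°.
Cell spans 0.00833333° lon × 0.00416667° lat.
south 56.34583, north 56.35000.

56.34583, 56.35000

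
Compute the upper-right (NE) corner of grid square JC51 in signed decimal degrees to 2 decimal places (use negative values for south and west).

Field J=9, C=2: +9·20° lon, +2·10° lat → SW at lon 0°, lat -70°.
Square 5, 1: +5·2° lon, +1·1° lat → SW at lon 10°, lat -69°.
Cell spans 2° lon × 1° lat. NE corner is SW corner plus one full cell.
latitude -68.00, longitude 12.00.

-68.00, 12.00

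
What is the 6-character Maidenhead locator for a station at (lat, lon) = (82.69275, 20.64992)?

Shift to the Maidenhead origin (180°W, 90°S): lon 200.6499, lat 172.6927.
Field (20°×10°, letters A–R): 200.6499/20 → 10 → K, 172.6927/10 → 17 → R; chars KR.
Square (2°×1°, digits 0–9): 0.6499/2 → 0, 2.6927/1 → 2; chars 02.
Subsquare (5′×2.5′, letters a–x): 0.6499/0.0833333 → 7 → h, 0.6927/0.0416667 → 16 → q; chars hq.

KR02hq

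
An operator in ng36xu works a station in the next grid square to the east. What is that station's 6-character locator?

NG46au

Longitude subsquare x = 23; +1 → 24, wraps to 0 = a, carry into square.
Longitude square 3; +1 → 4.
The latitude characters are unchanged.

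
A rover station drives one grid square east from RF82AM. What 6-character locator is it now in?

Longitude subsquare a = 0; +1 → 1 = b.
The latitude characters are unchanged.

RF82bm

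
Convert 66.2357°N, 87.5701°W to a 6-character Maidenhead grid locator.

EP66ff

Offset from 180°W / 90°S: lon 92.4299°, lat 156.2357°.
Field (20°×10°, letters A–R): lon ⌊92.4299/20⌋ = 4 → E; lat ⌊156.2357/10⌋ = 15 → P.
Square (2°×1°, digits 0–9): lon ⌊12.4299/2⌋ = 6; lat ⌊6.2357/1⌋ = 6.
Subsquare (5′×2.5′, letters a–x): lon ⌊0.4299/0.0833333⌋ = 5 → f; lat ⌊0.2357/0.0416667⌋ = 5 → f.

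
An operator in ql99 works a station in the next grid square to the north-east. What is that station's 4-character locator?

RM00

Longitude square 9; +1 → 10, wraps to 0, carry into field.
Longitude field Q = 16; +1 → 17 = R.
Latitude square 9; +1 → 10, wraps to 0, carry into field.
Latitude field L = 11; +1 → 12 = M.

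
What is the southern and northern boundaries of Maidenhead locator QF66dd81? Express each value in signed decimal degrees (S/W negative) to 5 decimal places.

-33.87083, -33.86667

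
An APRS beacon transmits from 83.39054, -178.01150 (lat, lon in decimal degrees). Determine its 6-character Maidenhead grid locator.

AR03xj

Shift to the Maidenhead origin (180°W, 90°S): lon 1.9885, lat 173.3905.
Field (20°×10°, letters A–R): 1.9885/20 → 0 → A, 173.3905/10 → 17 → R; chars AR.
Square (2°×1°, digits 0–9): 1.9885/2 → 0, 3.3905/1 → 3; chars 03.
Subsquare (5′×2.5′, letters a–x): 1.9885/0.0833333 → 23 → x, 0.3905/0.0416667 → 9 → j; chars xj.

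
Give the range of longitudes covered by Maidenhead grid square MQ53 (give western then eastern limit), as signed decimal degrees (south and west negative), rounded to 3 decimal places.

70.000, 72.000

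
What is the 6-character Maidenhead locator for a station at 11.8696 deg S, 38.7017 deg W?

HH08pd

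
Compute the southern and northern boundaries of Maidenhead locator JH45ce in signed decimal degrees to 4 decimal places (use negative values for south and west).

-14.8333, -14.7917

Field J=9, H=7: +9·20° lon, +7·10° lat → SW at lon 0°, lat -20°.
Square 4, 5: +4·2° lon, +5·1° lat → SW at lon 8°, lat -15°.
Subsquare c=2, e=4: +2·0.0833333° lon, +4·0.0416667° lat → SW at lon 8.16667°, lat -14.8333°.
Cell spans 0.0833333° lon × 0.0416667° lat.
south -14.8333, north -14.7917.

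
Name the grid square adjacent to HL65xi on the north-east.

HL75aj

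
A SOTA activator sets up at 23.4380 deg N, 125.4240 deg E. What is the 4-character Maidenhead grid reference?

PL23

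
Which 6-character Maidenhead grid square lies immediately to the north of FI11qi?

FI11qj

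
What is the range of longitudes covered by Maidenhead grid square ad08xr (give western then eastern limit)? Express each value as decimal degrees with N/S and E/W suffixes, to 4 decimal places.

Field A=0, D=3: +0·20° lon, +3·10° lat → SW at lon -180°, lat -60°.
Square 0, 8: +0·2° lon, +8·1° lat → SW at lon -180°, lat -52°.
Subsquare x=23, r=17: +23·0.0833333° lon, +17·0.0416667° lat → SW at lon -178.083°, lat -51.2917°.
Cell spans 0.0833333° lon × 0.0416667° lat.
west 178.0833° W, east 178.0000° W.

178.0833° W, 178.0000° W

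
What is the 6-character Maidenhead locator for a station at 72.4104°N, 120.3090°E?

Shift to the Maidenhead origin (180°W, 90°S): lon 300.3090, lat 162.4104.
Field: lon ⌊300.3090/20⌋ = 15 → P; lat ⌊162.4104/10⌋ = 16 → Q.
Square: lon ⌊0.3090/2⌋ = 0; lat ⌊2.4104/1⌋ = 2.
Subsquare: lon ⌊0.3090/0.0833333⌋ = 3 → d; lat ⌊0.4104/0.0416667⌋ = 9 → j.

PQ02dj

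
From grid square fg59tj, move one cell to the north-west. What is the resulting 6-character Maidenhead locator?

FG59sk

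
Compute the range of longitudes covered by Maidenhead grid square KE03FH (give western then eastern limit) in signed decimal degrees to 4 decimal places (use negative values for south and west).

Field K=10, E=4: +10·20° lon, +4·10° lat → SW at lon 20°, lat -50°.
Square 0, 3: +0·2° lon, +3·1° lat → SW at lon 20°, lat -47°.
Subsquare f=5, h=7: +5·0.0833333° lon, +7·0.0416667° lat → SW at lon 20.4167°, lat -46.7083°.
Cell spans 0.0833333° lon × 0.0416667° lat.
west 20.4167, east 20.5000.

20.4167, 20.5000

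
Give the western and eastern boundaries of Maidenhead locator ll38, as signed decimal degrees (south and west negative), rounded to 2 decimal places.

Field L=11, L=11: +11·20° lon, +11·10° lat → SW at lon 40°, lat 20°.
Square 3, 8: +3·2° lon, +8·1° lat → SW at lon 46°, lat 28°.
Cell spans 2° lon × 1° lat.
west 46.00, east 48.00.

46.00, 48.00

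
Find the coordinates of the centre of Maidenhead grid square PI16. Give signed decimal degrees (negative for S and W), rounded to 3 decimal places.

Field P=15, I=8: +15·20° lon, +8·10° lat → SW at lon 120°, lat -10°.
Square 1, 6: +1·2° lon, +6·1° lat → SW at lon 122°, lat -4°.
Cell spans 2° lon × 1° lat. Centre is SW corner plus half of each.
latitude -3.500, longitude 123.000.

-3.500, 123.000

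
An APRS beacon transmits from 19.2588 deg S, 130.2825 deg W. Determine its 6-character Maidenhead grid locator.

Add 180° to longitude and 90° to latitude: 49.7175, 70.7412.
Field: 49.7175/20 → 2 → C, 70.7412/10 → 7 → H; chars CH.
Square: 9.7175/2 → 4, 0.7412/1 → 0; chars 40.
Subsquare: 1.7175/0.0833333 → 20 → u, 0.7412/0.0416667 → 17 → r; chars ur.

CH40ur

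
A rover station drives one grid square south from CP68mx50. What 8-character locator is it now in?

CP68mw59

Latitude extended square 0; −1 → -1, wraps to 9, carry into subsquare.
Latitude subsquare x = 23; −1 → 22 = w.
The longitude characters are unchanged.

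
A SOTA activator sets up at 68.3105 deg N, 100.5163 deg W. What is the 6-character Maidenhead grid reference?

Offset from 180°W / 90°S: lon 79.4837°, lat 158.3105°.
Field (20°×10°, letters A–R): lon ⌊79.4837/20⌋ = 3 → D; lat ⌊158.3105/10⌋ = 15 → P.
Square (2°×1°, digits 0–9): lon ⌊19.4837/2⌋ = 9; lat ⌊8.3105/1⌋ = 8.
Subsquare (5′×2.5′, letters a–x): lon ⌊1.4837/0.0833333⌋ = 17 → r; lat ⌊0.3105/0.0416667⌋ = 7 → h.

DP98rh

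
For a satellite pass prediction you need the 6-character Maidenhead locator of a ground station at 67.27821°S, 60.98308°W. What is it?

FC92mr

Offset from 180°W / 90°S: lon 119.0169°, lat 22.7218°.
Field: lon ⌊119.0169/20⌋ = 5 → F; lat ⌊22.7218/10⌋ = 2 → C.
Square: lon ⌊19.0169/2⌋ = 9; lat ⌊2.7218/1⌋ = 2.
Subsquare: lon ⌊1.0169/0.0833333⌋ = 12 → m; lat ⌊0.7218/0.0416667⌋ = 17 → r.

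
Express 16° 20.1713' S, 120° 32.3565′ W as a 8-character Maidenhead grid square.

CH93rp59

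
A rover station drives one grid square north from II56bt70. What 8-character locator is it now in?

Latitude extended square 0; +1 → 1.
The longitude characters are unchanged.

II56bt71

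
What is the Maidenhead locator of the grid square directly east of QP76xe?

Longitude subsquare x = 23; +1 → 24, wraps to 0 = a, carry into square.
Longitude square 7; +1 → 8.
The latitude characters are unchanged.

QP86ae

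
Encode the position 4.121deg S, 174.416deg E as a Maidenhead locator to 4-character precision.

RI75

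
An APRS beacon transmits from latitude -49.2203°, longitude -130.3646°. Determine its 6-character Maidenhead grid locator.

CE40ts

Offset from 180°W / 90°S: lon 49.6354°, lat 40.7797°.
Field (20°×10°, letters A–R): 49.6354/20 → 2 → C, 40.7797/10 → 4 → E; chars CE.
Square (2°×1°, digits 0–9): 9.6354/2 → 4, 0.7797/1 → 0; chars 40.
Subsquare (5′×2.5′, letters a–x): 1.6354/0.0833333 → 19 → t, 0.7797/0.0416667 → 18 → s; chars ts.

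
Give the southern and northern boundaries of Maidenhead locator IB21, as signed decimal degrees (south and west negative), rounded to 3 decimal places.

-79.000, -78.000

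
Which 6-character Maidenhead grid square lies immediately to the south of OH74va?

OH73vx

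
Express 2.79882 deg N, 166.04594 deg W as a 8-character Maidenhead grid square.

AJ62xt41

Shift to the Maidenhead origin (180°W, 90°S): lon 13.95406, lat 92.79882.
Field (20°×10°, letters A–R): lon ⌊13.95406/20⌋ = 0 → A; lat ⌊92.79882/10⌋ = 9 → J.
Square (2°×1°, digits 0–9): lon ⌊13.95406/2⌋ = 6; lat ⌊2.79882/1⌋ = 2.
Subsquare (5′×2.5′, letters a–x): lon ⌊1.95406/0.0833333⌋ = 23 → x; lat ⌊0.79882/0.0416667⌋ = 19 → t.
Extended square (30″×15″, digits 0–9): lon ⌊0.03739/0.00833333⌋ = 4; lat ⌊0.00715/0.00416667⌋ = 1.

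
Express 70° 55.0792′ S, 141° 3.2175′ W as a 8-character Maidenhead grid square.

BB99lb39

Add 180° to longitude and 90° to latitude: 38.94637, 19.08201.
Field: 38.94637/20 → 1 → B, 19.08201/10 → 1 → B; chars BB.
Square: 18.94637/2 → 9, 9.08201/1 → 9; chars 99.
Subsquare: 0.94637/0.0833333 → 11 → l, 0.08201/0.0416667 → 1 → b; chars lb.
Extended square: 0.02971/0.00833333 → 3, 0.04035/0.00416667 → 9; chars 39.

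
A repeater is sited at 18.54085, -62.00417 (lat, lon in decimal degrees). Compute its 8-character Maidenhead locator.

Shift to the Maidenhead origin (180°W, 90°S): lon 117.99583, lat 108.54085.
Field (20°×10°, letters A–R): 117.99583/20 → 5 → F, 108.54085/10 → 10 → K; chars FK.
Square (2°×1°, digits 0–9): 17.99583/2 → 8, 8.54085/1 → 8; chars 88.
Subsquare (5′×2.5′, letters a–x): 1.99583/0.0833333 → 23 → x, 0.54085/0.0416667 → 12 → m; chars xm.
Extended square (30″×15″, digits 0–9): 0.07916/0.00833333 → 9, 0.04085/0.00416667 → 9; chars 99.

FK88xm99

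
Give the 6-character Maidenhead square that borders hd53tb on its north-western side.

Longitude subsquare t = 19; −1 → 18 = s.
Latitude subsquare b = 1; +1 → 2 = c.

HD53sc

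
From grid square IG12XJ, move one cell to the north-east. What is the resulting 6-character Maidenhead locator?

IG22ak

Longitude subsquare x = 23; +1 → 24, wraps to 0 = a, carry into square.
Longitude square 1; +1 → 2.
Latitude subsquare j = 9; +1 → 10 = k.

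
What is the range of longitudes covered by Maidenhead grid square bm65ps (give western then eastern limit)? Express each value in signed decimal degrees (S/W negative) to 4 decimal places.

-146.7500, -146.6667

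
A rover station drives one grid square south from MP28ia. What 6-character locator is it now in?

MP27ix

Latitude subsquare a = 0; −1 → -1, wraps to 23 = x, carry into square.
Latitude square 8; −1 → 7.
The longitude characters are unchanged.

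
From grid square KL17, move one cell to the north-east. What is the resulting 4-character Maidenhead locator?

Longitude square 1; +1 → 2.
Latitude square 7; +1 → 8.

KL28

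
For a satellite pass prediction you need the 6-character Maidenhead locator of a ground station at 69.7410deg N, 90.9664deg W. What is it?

Offset from 180°W / 90°S: lon 89.0336°, lat 159.7410°.
Field: 89.0336/20 → 4 → E, 159.7410/10 → 15 → P; chars EP.
Square: 9.0336/2 → 4, 9.7410/1 → 9; chars 49.
Subsquare: 1.0336/0.0833333 → 12 → m, 0.7410/0.0416667 → 17 → r; chars mr.

EP49mr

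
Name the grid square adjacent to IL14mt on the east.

IL14nt

Longitude subsquare m = 12; +1 → 13 = n.
The latitude characters are unchanged.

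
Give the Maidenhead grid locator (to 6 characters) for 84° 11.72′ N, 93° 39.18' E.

NR64te

Add 180° to longitude and 90° to latitude: 273.6530, 174.1953.
Field: lon ⌊273.6530/20⌋ = 13 → N; lat ⌊174.1953/10⌋ = 17 → R.
Square: lon ⌊13.6530/2⌋ = 6; lat ⌊4.1953/1⌋ = 4.
Subsquare: lon ⌊1.6530/0.0833333⌋ = 19 → t; lat ⌊0.1953/0.0416667⌋ = 4 → e.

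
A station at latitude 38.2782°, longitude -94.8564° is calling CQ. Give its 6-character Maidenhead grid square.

Offset from 180°W / 90°S: lon 85.1436°, lat 128.2782°.
Field: lon ⌊85.1436/20⌋ = 4 → E; lat ⌊128.2782/10⌋ = 12 → M.
Square: lon ⌊5.1436/2⌋ = 2; lat ⌊8.2782/1⌋ = 8.
Subsquare: lon ⌊1.1436/0.0833333⌋ = 13 → n; lat ⌊0.2782/0.0416667⌋ = 6 → g.

EM28ng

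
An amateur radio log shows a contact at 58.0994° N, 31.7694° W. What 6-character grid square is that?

Shift to the Maidenhead origin (180°W, 90°S): lon 148.2306, lat 148.0994.
Field: lon ⌊148.2306/20⌋ = 7 → H; lat ⌊148.0994/10⌋ = 14 → O.
Square: lon ⌊8.2306/2⌋ = 4; lat ⌊8.0994/1⌋ = 8.
Subsquare: lon ⌊0.2306/0.0833333⌋ = 2 → c; lat ⌊0.0994/0.0416667⌋ = 2 → c.

HO48cc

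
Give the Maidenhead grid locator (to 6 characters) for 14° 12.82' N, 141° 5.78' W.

BK94kf

Offset from 180°W / 90°S: lon 38.9037°, lat 104.2137°.
Field (20°×10°, letters A–R): 38.9037/20 → 1 → B, 104.2137/10 → 10 → K; chars BK.
Square (2°×1°, digits 0–9): 18.9037/2 → 9, 4.2137/1 → 4; chars 94.
Subsquare (5′×2.5′, letters a–x): 0.9037/0.0833333 → 10 → k, 0.2137/0.0416667 → 5 → f; chars kf.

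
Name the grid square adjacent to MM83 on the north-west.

MM74

Longitude square 8; −1 → 7.
Latitude square 3; +1 → 4.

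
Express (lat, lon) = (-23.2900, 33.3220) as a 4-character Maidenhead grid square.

Offset from 180°W / 90°S: lon 213.32°, lat 66.71°.
Field (20°×10°, letters A–R): 213.32/20 → 10 → K, 66.71/10 → 6 → G; chars KG.
Square (2°×1°, digits 0–9): 13.32/2 → 6, 6.71/1 → 6; chars 66.

KG66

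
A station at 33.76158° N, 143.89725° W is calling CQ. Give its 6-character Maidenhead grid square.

Offset from 180°W / 90°S: lon 36.1027°, lat 123.7616°.
Field: lon ⌊36.1027/20⌋ = 1 → B; lat ⌊123.7616/10⌋ = 12 → M.
Square: lon ⌊16.1027/2⌋ = 8; lat ⌊3.7616/1⌋ = 3.
Subsquare: lon ⌊0.1027/0.0833333⌋ = 1 → b; lat ⌊0.7616/0.0416667⌋ = 18 → s.

BM83bs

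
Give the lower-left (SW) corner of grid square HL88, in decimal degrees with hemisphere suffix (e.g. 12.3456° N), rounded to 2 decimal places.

Field H=7, L=11: +7·20° lon, +11·10° lat → SW at lon -40°, lat 20°.
Square 8, 8: +8·2° lon, +8·1° lat → SW at lon -24°, lat 28°.
latitude 28.00° N, longitude 24.00° W.

28.00° N, 24.00° W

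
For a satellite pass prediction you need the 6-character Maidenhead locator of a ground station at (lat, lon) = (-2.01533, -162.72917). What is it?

Add 180° to longitude and 90° to latitude: 17.2708, 87.9847.
Field: 17.2708/20 → 0 → A, 87.9847/10 → 8 → I; chars AI.
Square: 17.2708/2 → 8, 7.9847/1 → 7; chars 87.
Subsquare: 1.2708/0.0833333 → 15 → p, 0.9847/0.0416667 → 23 → x; chars px.

AI87px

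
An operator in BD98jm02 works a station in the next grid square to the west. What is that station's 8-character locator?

BD98im92

Longitude extended square 0; −1 → -1, wraps to 9, carry into subsquare.
Longitude subsquare j = 9; −1 → 8 = i.
The latitude characters are unchanged.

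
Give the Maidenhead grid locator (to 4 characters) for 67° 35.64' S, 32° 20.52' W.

Add 180° to longitude and 90° to latitude: 147.66, 22.41.
Field: 147.66/20 → 7 → H, 22.41/10 → 2 → C; chars HC.
Square: 7.66/2 → 3, 2.41/1 → 2; chars 32.

HC32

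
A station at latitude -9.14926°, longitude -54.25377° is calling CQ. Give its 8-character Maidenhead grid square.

GI20uu94

Offset from 180°W / 90°S: lon 125.74623°, lat 80.85074°.
Field: 125.74623/20 → 6 → G, 80.85074/10 → 8 → I; chars GI.
Square: 5.74623/2 → 2, 0.85074/1 → 0; chars 20.
Subsquare: 1.74623/0.0833333 → 20 → u, 0.85074/0.0416667 → 20 → u; chars uu.
Extended square: 0.07956/0.00833333 → 9, 0.01741/0.00416667 → 4; chars 94.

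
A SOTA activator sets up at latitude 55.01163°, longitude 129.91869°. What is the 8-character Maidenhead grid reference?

PO45xa02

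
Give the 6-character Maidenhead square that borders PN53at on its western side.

PN43xt

Longitude subsquare a = 0; −1 → -1, wraps to 23 = x, carry into square.
Longitude square 5; −1 → 4.
The latitude characters are unchanged.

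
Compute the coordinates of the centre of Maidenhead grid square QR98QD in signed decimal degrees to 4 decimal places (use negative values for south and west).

88.1458, 159.3750

Field Q=16, R=17: +16·20° lon, +17·10° lat → SW at lon 140°, lat 80°.
Square 9, 8: +9·2° lon, +8·1° lat → SW at lon 158°, lat 88°.
Subsquare q=16, d=3: +16·0.0833333° lon, +3·0.0416667° lat → SW at lon 159.333°, lat 88.125°.
Cell spans 0.0833333° lon × 0.0416667° lat. Centre is SW corner plus half of each.
latitude 88.1458, longitude 159.3750.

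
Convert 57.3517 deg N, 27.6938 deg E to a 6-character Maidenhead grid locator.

Shift to the Maidenhead origin (180°W, 90°S): lon 207.6938, lat 147.3517.
Field (20°×10°, letters A–R): lon ⌊207.6938/20⌋ = 10 → K; lat ⌊147.3517/10⌋ = 14 → O.
Square (2°×1°, digits 0–9): lon ⌊7.6938/2⌋ = 3; lat ⌊7.3517/1⌋ = 7.
Subsquare (5′×2.5′, letters a–x): lon ⌊1.6938/0.0833333⌋ = 20 → u; lat ⌊0.3517/0.0416667⌋ = 8 → i.

KO37ui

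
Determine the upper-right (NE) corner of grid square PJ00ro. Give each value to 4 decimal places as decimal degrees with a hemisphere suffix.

Field P=15, J=9: +15·20° lon, +9·10° lat → SW at lon 120°, lat 0°.
Square 0, 0: +0·2° lon, +0·1° lat → SW at lon 120°, lat 0°.
Subsquare r=17, o=14: +17·0.0833333° lon, +14·0.0416667° lat → SW at lon 121.417°, lat 0.583333°.
Cell spans 0.0833333° lon × 0.0416667° lat. NE corner is SW corner plus one full cell.
latitude 0.6250° N, longitude 121.5000° E.

0.6250° N, 121.5000° E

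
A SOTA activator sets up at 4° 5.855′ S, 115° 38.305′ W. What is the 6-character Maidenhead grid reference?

DI25ev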